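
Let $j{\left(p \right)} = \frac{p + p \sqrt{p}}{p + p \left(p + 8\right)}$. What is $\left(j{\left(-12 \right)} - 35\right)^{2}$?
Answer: $\frac{11224}{9} + \frac{424 i \sqrt{3}}{9} \approx 1247.1 + 81.599 i$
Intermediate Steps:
$j{\left(p \right)} = \frac{p + p^{\frac{3}{2}}}{p + p \left(8 + p\right)}$
$\left(j{\left(-12 \right)} - 35\right)^{2} = \left(\frac{1 + \sqrt{-12}}{9 - 12} - 35\right)^{2} = \left(\frac{1 + 2 i \sqrt{3}}{-3} - 35\right)^{2} = \left(- \frac{1 + 2 i \sqrt{3}}{3} - 35\right)^{2} = \left(\left(- \frac{1}{3} - \frac{2 i \sqrt{3}}{3}\right) - 35\right)^{2} = \left(- \frac{106}{3} - \frac{2 i \sqrt{3}}{3}\right)^{2}$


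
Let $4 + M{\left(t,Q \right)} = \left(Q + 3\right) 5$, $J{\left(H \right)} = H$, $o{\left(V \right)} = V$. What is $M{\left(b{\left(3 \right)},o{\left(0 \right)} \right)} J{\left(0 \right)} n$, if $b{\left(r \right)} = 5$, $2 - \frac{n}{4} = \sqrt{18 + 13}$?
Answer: $0$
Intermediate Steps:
$n = 8 - 4 \sqrt{31}$ ($n = 8 - 4 \sqrt{18 + 13} = 8 - 4 \sqrt{31} \approx -14.271$)
$M{\left(t,Q \right)} = 11 + 5 Q$ ($M{\left(t,Q \right)} = -4 + \left(Q + 3\right) 5 = -4 + \left(3 + Q\right) 5 = -4 + \left(15 + 5 Q\right) = 11 + 5 Q$)
$M{\left(b{\left(3 \right)},o{\left(0 \right)} \right)} J{\left(0 \right)} n = \left(11 + 5 \cdot 0\right) 0 \left(8 - 4 \sqrt{31}\right) = \left(11 + 0\right) 0 \left(8 - 4 \sqrt{31}\right) = 11 \cdot 0 \left(8 - 4 \sqrt{31}\right) = 0 \left(8 - 4 \sqrt{31}\right) = 0$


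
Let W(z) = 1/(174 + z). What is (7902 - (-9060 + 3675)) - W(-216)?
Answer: 558055/42 ≈ 13287.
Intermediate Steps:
(7902 - (-9060 + 3675)) - W(-216) = (7902 - (-9060 + 3675)) - 1/(174 - 216) = (7902 - 1*(-5385)) - 1/(-42) = (7902 + 5385) - 1*(-1/42) = 13287 + 1/42 = 558055/42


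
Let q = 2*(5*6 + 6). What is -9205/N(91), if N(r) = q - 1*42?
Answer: -1841/6 ≈ -306.83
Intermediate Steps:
q = 72 (q = 2*(30 + 6) = 2*36 = 72)
N(r) = 30 (N(r) = 72 - 1*42 = 72 - 42 = 30)
-9205/N(91) = -9205/30 = -9205*1/30 = -1841/6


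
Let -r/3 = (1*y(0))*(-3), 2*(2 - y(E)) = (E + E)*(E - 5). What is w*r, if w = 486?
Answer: 8748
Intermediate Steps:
y(E) = 2 - E*(-5 + E) (y(E) = 2 - (E + E)*(E - 5)/2 = 2 - 2*E*(-5 + E)/2 = 2 - E*(-5 + E))
r = 18 (r = -3*1*(2 - 1*0² + 5*0)*(-3) = -3*1*(2 - 1*0 + 0)*(-3) = -3*1*(2 + 0 + 0)*(-3) = -3*1*2*(-3) = -6*(-3) = -3*(-6) = 18)
w*r = 486*18 = 8748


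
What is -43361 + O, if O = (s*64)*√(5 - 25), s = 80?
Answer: -43361 + 10240*I*√5 ≈ -43361.0 + 22897.0*I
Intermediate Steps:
O = 10240*I*√5 (O = (80*64)*√(5 - 25) = 5120*√(-20) = 5120*(2*I*√5) = 10240*I*√5 ≈ 22897.0*I)
-43361 + O = -43361 + 10240*I*√5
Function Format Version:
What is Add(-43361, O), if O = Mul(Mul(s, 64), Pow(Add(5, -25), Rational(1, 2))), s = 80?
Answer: Add(-43361, Mul(10240, I, Pow(5, Rational(1, 2)))) ≈ Add(-43361., Mul(22897., I))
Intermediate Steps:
O = Mul(10240, I, Pow(5, Rational(1, 2))) (O = Mul(Mul(80, 64), Pow(Add(5, -25), Rational(1, 2))) = Mul(5120, Pow(-20, Rational(1, 2))) = Mul(5120, Mul(2, I, Pow(5, Rational(1, 2)))) = Mul(10240, I, Pow(5, Rational(1, 2))) ≈ Mul(22897., I))
Add(-43361, O) = Add(-43361, Mul(10240, I, Pow(5, Rational(1, 2))))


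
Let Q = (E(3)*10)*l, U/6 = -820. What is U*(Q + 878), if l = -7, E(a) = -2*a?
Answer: -6386160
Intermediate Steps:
U = -4920 (U = 6*(-820) = -4920)
Q = 420 (Q = (-2*3*10)*(-7) = -6*10*(-7) = -60*(-7) = 420)
U*(Q + 878) = -4920*(420 + 878) = -4920*1298 = -6386160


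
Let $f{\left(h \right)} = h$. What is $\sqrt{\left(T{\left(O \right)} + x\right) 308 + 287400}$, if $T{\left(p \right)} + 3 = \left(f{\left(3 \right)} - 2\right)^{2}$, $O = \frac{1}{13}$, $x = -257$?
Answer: $2 \sqrt{51907} \approx 455.66$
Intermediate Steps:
$O = \frac{1}{13} \approx 0.076923$
$T{\left(p \right)} = -2$ ($T{\left(p \right)} = -3 + \left(3 - 2\right)^{2} = -3 + 1^{2} = -3 + 1 = -2$)
$\sqrt{\left(T{\left(O \right)} + x\right) 308 + 287400} = \sqrt{\left(-2 - 257\right) 308 + 287400} = \sqrt{\left(-259\right) 308 + 287400} = \sqrt{-79772 + 287400} = \sqrt{207628} = 2 \sqrt{51907}$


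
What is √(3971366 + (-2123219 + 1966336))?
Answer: √3814483 ≈ 1953.1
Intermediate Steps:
√(3971366 + (-2123219 + 1966336)) = √(3971366 - 156883) = √3814483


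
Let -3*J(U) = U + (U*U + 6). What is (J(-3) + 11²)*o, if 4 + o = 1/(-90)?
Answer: -4693/10 ≈ -469.30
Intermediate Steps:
J(U) = -2 - U/3 - U²/3 (J(U) = -(U + (U*U + 6))/3 = -(U + (U² + 6))/3 = -(U + (6 + U²))/3 = -(6 + U + U²)/3 = -2 - U/3 - U²/3)
o = -361/90 (o = -4 + 1/(-90) = -4 - 1/90 = -361/90 ≈ -4.0111)
(J(-3) + 11²)*o = ((-2 - ⅓*(-3) - ⅓*(-3)²) + 11²)*(-361/90) = ((-2 + 1 - ⅓*9) + 121)*(-361/90) = ((-2 + 1 - 3) + 121)*(-361/90) = (-4 + 121)*(-361/90) = 117*(-361/90) = -4693/10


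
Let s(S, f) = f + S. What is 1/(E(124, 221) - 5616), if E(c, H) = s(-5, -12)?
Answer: -1/5633 ≈ -0.00017753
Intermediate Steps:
s(S, f) = S + f
E(c, H) = -17 (E(c, H) = -5 - 12 = -17)
1/(E(124, 221) - 5616) = 1/(-17 - 5616) = 1/(-5633) = -1/5633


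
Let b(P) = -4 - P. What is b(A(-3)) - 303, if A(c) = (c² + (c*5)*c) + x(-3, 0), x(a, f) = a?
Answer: -358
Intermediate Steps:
A(c) = -3 + 6*c² (A(c) = (c² + (c*5)*c) - 3 = (c² + (5*c)*c) - 3 = (c² + 5*c²) - 3 = 6*c² - 3 = -3 + 6*c²)
b(A(-3)) - 303 = (-4 - (-3 + 6*(-3)²)) - 303 = (-4 - (-3 + 6*9)) - 303 = (-4 - (-3 + 54)) - 303 = (-4 - 1*51) - 303 = (-4 - 51) - 303 = -55 - 303 = -358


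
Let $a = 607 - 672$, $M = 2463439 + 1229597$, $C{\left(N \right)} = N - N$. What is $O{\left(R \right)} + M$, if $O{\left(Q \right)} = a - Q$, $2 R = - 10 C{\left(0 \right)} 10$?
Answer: $3692971$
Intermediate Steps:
$C{\left(N \right)} = 0$
$M = 3693036$
$a = -65$
$R = 0$ ($R = \frac{\left(-10\right) 0 \cdot 10}{2} = \frac{0 \cdot 10}{2} = \frac{1}{2} \cdot 0 = 0$)
$O{\left(Q \right)} = -65 - Q$
$O{\left(R \right)} + M = \left(-65 - 0\right) + 3693036 = \left(-65 + 0\right) + 3693036 = -65 + 3693036 = 3692971$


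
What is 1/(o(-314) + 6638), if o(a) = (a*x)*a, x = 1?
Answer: 1/105234 ≈ 9.5026e-6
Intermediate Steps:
o(a) = a² (o(a) = (a*1)*a = a*a = a²)
1/(o(-314) + 6638) = 1/((-314)² + 6638) = 1/(98596 + 6638) = 1/105234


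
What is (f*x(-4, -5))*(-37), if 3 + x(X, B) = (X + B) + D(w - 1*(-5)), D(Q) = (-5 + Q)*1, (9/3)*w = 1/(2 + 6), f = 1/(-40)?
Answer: -10619/960 ≈ -11.061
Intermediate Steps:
f = -1/40 ≈ -0.025000
w = 1/24 (w = 1/(3*(2 + 6)) = (⅓)/8 = (⅓)*(⅛) = 1/24 ≈ 0.041667)
D(Q) = -5 + Q
x(X, B) = -71/24 + B + X (x(X, B) = -3 + ((X + B) + (-5 + (1/24 - 1*(-5)))) = -3 + ((B + X) + (-5 + (1/24 + 5))) = -3 + ((B + X) + (-5 + 121/24)) = -3 + ((B + X) + 1/24) = -3 + (1/24 + B + X) = -71/24 + B + X)
(f*x(-4, -5))*(-37) = -(-71/24 - 5 - 4)/40*(-37) = -1/40*(-287/24)*(-37) = (287/960)*(-37) = -10619/960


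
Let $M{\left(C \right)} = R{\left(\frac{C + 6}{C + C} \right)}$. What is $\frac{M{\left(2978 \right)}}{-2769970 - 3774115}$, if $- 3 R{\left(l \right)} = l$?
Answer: $\frac{746}{29232427695} \approx 2.552 \cdot 10^{-8}$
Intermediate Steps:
$R{\left(l \right)} = - \frac{l}{3}$
$M{\left(C \right)} = - \frac{6 + C}{6 C}$ ($M{\left(C \right)} = - \frac{\left(C + 6\right) \frac{1}{C + C}}{3} = - \frac{\left(6 + C\right) \frac{1}{2 C}}{3} = - \frac{\frac{1}{2} \frac{1}{C} \left(6 + C\right)}{3} = - \frac{6 + C}{6 C}$)
$\frac{M{\left(2978 \right)}}{-2769970 - 3774115} = \frac{\frac{1}{6} \cdot \frac{1}{2978} \left(-6 - 2978\right)}{-2769970 - 3774115} = \frac{\frac{1}{6} \cdot \frac{1}{2978} \left(-6 - 2978\right)}{-6544085} = \frac{1}{6} \cdot \frac{1}{2978} \left(-2984\right) \left(- \frac{1}{6544085}\right) = \left(- \frac{746}{4467}\right) \left(- \frac{1}{6544085}\right) = \frac{746}{29232427695}$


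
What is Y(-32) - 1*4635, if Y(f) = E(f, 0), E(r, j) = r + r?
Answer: -4699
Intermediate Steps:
E(r, j) = 2*r
Y(f) = 2*f
Y(-32) - 1*4635 = 2*(-32) - 1*4635 = -64 - 4635 = -4699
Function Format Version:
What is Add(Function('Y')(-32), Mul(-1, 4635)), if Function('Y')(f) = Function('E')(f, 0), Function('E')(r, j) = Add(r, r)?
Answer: -4699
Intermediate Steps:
Function('E')(r, j) = Mul(2, r)
Function('Y')(f) = Mul(2, f)
Add(Function('Y')(-32), Mul(-1, 4635)) = Add(Mul(2, -32), Mul(-1, 4635)) = Add(-64, -4635) = -4699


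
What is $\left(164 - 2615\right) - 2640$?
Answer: $-5091$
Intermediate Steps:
$\left(164 - 2615\right) - 2640 = -2451 - 2640 = -5091$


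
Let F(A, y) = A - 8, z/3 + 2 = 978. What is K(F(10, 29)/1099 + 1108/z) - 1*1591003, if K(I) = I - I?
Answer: -1591003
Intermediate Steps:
z = 2928 (z = -6 + 3*978 = -6 + 2934 = 2928)
F(A, y) = -8 + A
K(I) = 0
K(F(10, 29)/1099 + 1108/z) - 1*1591003 = 0 - 1*1591003 = 0 - 1591003 = -1591003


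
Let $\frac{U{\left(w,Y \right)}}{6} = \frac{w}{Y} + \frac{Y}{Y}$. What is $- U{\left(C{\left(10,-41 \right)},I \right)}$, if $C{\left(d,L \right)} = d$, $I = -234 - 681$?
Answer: $- \frac{362}{61} \approx -5.9344$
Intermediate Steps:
$I = -915$ ($I = -234 - 681 = -915$)
$U{\left(w,Y \right)} = 6 + \frac{6 w}{Y}$ ($U{\left(w,Y \right)} = 6 \left(\frac{w}{Y} + \frac{Y}{Y}\right) = 6 \left(\frac{w}{Y} + 1\right) = 6 \left(1 + \frac{w}{Y}\right) = 6 + \frac{6 w}{Y}$)
$- U{\left(C{\left(10,-41 \right)},I \right)} = - (6 + 6 \cdot 10 \frac{1}{-915}) = - (6 + 6 \cdot 10 \left(- \frac{1}{915}\right)) = - (6 - \frac{4}{61}) = \left(-1\right) \frac{362}{61} = - \frac{362}{61}$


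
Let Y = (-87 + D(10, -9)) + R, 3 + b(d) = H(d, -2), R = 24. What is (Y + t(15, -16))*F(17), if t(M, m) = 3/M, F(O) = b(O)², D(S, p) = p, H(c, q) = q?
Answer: -1795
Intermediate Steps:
b(d) = -5 (b(d) = -3 - 2 = -5)
F(O) = 25 (F(O) = (-5)² = 25)
Y = -72 (Y = (-87 - 9) + 24 = -96 + 24 = -72)
(Y + t(15, -16))*F(17) = (-72 + 3/15)*25 = (-72 + 3*(1/15))*25 = (-72 + ⅕)*25 = -359/5*25 = -1795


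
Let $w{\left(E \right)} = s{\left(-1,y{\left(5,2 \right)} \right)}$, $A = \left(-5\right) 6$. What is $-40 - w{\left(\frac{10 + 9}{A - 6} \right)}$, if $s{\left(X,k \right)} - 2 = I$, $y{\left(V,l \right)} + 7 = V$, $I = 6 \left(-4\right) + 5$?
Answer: $-23$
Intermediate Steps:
$A = -30$
$I = -19$ ($I = -24 + 5 = -19$)
$y{\left(V,l \right)} = -7 + V$
$s{\left(X,k \right)} = -17$ ($s{\left(X,k \right)} = 2 - 19 = -17$)
$w{\left(E \right)} = -17$
$-40 - w{\left(\frac{10 + 9}{A - 6} \right)} = -40 - -17 = -40 + 17 = -23$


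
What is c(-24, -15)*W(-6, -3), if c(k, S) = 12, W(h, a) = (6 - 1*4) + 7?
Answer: 108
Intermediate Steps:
W(h, a) = 9 (W(h, a) = (6 - 4) + 7 = 2 + 7 = 9)
c(-24, -15)*W(-6, -3) = 12*9 = 108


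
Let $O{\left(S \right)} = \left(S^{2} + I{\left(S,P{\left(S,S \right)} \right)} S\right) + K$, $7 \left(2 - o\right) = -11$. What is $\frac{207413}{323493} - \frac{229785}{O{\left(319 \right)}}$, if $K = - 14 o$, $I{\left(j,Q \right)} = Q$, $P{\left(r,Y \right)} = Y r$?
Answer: $\frac{445316877607}{702270306714} \approx 0.63411$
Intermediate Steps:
$o = \frac{25}{7}$ ($o = 2 - - \frac{11}{7} = 2 + \frac{11}{7} = \frac{25}{7} \approx 3.5714$)
$K = -50$ ($K = \left(-14\right) \frac{25}{7} = -50$)
$O{\left(S \right)} = -50 + S^{2} + S^{3}$ ($O{\left(S \right)} = \left(S^{2} + S S S\right) - 50 = \left(S^{2} + S^{2} S\right) - 50 = \left(S^{2} + S^{3}\right) - 50 = -50 + S^{2} + S^{3}$)
$\frac{207413}{323493} - \frac{229785}{O{\left(319 \right)}} = \frac{207413}{323493} - \frac{229785}{-50 + 319^{2} + 319^{3}} = 207413 \cdot \frac{1}{323493} - \frac{229785}{-50 + 101761 + 32461759} = \frac{207413}{323493} - \frac{229785}{32563470} = \frac{207413}{323493} - \frac{15319}{2170898} = \frac{445316877607}{702270306714}$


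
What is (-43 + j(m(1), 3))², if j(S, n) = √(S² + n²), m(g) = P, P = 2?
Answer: (43 - √13)² ≈ 1551.9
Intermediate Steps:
m(g) = 2
(-43 + j(m(1), 3))² = (-43 + √(2² + 3²))² = (-43 + √(4 + 9))² = (-43 + √13)²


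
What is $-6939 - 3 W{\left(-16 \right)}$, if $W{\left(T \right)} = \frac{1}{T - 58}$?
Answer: $- \frac{513483}{74} \approx -6939.0$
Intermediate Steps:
$W{\left(T \right)} = \frac{1}{-58 + T}$
$-6939 - 3 W{\left(-16 \right)} = -6939 - \frac{3}{-58 - 16} = -6939 - \frac{3}{-74} = -6939 - - \frac{3}{74} = -6939 + \frac{3}{74} = - \frac{513483}{74}$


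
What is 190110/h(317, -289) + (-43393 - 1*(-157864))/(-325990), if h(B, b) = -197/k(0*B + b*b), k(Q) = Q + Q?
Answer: -1478893437874941/9174290 ≈ -1.6120e+8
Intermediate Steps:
k(Q) = 2*Q
h(B, b) = -197/(2*b²) (h(B, b) = -197*1/(2*(0*B + b*b)) = -197*1/(2*(0 + b²)) = -197*1/(2*b²) = -197/(2*b²))
190110/h(317, -289) + (-43393 - 1*(-157864))/(-325990) = 190110/((-197/2/(-289)²)) + (-43393 - 1*(-157864))/(-325990) = 190110/((-197/2*1/83521)) + (-43393 + 157864)*(-1/325990) = 190110/(-197/167042) + 114471*(-1/325990) = 190110*(-167042/197) - 16353/46570 = -31756354620/197 - 16353/46570 = -1478893437874941/9174290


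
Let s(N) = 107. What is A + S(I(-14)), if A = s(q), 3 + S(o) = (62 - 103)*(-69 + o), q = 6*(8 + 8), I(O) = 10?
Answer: 2523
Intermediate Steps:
q = 96 (q = 6*16 = 96)
S(o) = 2826 - 41*o (S(o) = -3 + (62 - 103)*(-69 + o) = -3 - 41*(-69 + o) = -3 + (2829 - 41*o) = 2826 - 41*o)
A = 107
A + S(I(-14)) = 107 + (2826 - 41*10) = 107 + (2826 - 410) = 107 + 2416 = 2523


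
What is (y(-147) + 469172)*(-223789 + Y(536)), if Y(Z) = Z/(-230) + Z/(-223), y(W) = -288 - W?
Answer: -2691858169820579/25645 ≈ -1.0497e+11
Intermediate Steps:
Y(Z) = -453*Z/51290 (Y(Z) = Z*(-1/230) + Z*(-1/223) = -Z/230 - Z/223 = -453*Z/51290)
(y(-147) + 469172)*(-223789 + Y(536)) = ((-288 - 1*(-147)) + 469172)*(-223789 - 453/51290*536) = ((-288 + 147) + 469172)*(-223789 - 121404/25645) = (-141 + 469172)*(-5739190309/25645) = 469031*(-5739190309/25645) = -2691858169820579/25645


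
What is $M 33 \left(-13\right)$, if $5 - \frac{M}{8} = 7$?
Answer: $6864$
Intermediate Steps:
$M = -16$ ($M = 40 - 56 = -16$)
$M 33 \left(-13\right) = \left(-16\right) 33 \left(-13\right) = \left(-528\right) \left(-13\right) = 6864$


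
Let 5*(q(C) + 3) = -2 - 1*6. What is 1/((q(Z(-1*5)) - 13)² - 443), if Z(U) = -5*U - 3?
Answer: -25/3331 ≈ -0.0075053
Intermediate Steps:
Z(U) = -3 - 5*U
q(C) = -23/5 (q(C) = -3 + (-2 - 1*6)/5 = -3 + (-2 - 6)/5 = -3 + (⅕)*(-8) = -3 - 8/5 = -23/5)
1/((q(Z(-1*5)) - 13)² - 443) = 1/((-23/5 - 13)² - 443) = 1/((-88/5)² - 443) = 1/(7744/25 - 443) = 1/(-3331/25) = -25/3331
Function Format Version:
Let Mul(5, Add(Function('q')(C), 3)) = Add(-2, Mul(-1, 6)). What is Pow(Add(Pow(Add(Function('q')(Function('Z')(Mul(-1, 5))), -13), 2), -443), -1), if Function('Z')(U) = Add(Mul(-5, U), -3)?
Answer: Rational(-25, 3331) ≈ -0.0075053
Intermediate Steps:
Function('Z')(U) = Add(-3, Mul(-5, U))
Function('q')(C) = Rational(-23, 5) (Function('q')(C) = Add(-3, Mul(Rational(1, 5), Add(-2, Mul(-1, 6)))) = Add(-3, Mul(Rational(1, 5), Add(-2, -6))) = Add(-3, Mul(Rational(1, 5), -8)) = Add(-3, Rational(-8, 5)) = Rational(-23, 5))
Pow(Add(Pow(Add(Function('q')(Function('Z')(Mul(-1, 5))), -13), 2), -443), -1) = Pow(Add(Pow(Add(Rational(-23, 5), -13), 2), -443), -1) = Pow(Add(Pow(Rational(-88, 5), 2), -443), -1) = Pow(Add(Rational(7744, 25), -443), -1) = Pow(Rational(-3331, 25), -1) = Rational(-25, 3331)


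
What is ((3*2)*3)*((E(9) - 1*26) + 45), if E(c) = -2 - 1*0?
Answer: 306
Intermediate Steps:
E(c) = -2 (E(c) = -2 + 0 = -2)
((3*2)*3)*((E(9) - 1*26) + 45) = ((3*2)*3)*((-2 - 1*26) + 45) = (6*3)*((-2 - 26) + 45) = 18*(-28 + 45) = 18*17 = 306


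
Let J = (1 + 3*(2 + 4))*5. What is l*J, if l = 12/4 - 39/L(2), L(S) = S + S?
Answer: -2565/4 ≈ -641.25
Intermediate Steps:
L(S) = 2*S
J = 95 (J = (1 + 3*6)*5 = (1 + 18)*5 = 19*5 = 95)
l = -27/4 (l = 12/4 - 39/(2*2) = 12*(¼) - 39/4 = 3 - 39*¼ = 3 - 39/4 = -27/4 ≈ -6.7500)
l*J = -27/4*95 = -2565/4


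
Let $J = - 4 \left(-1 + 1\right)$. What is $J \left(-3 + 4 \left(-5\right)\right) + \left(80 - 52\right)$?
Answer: $28$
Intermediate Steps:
$J = 0$ ($J = \left(-4\right) 0 = 0$)
$J \left(-3 + 4 \left(-5\right)\right) + \left(80 - 52\right) = 0 \left(-3 + 4 \left(-5\right)\right) + \left(80 - 52\right) = 0 \left(-3 - 20\right) + \left(80 - 52\right) = 0 \left(-23\right) + 28 = 0 + 28 = 28$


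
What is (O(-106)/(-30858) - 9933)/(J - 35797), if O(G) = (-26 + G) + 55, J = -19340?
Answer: 306512437/1701417546 ≈ 0.18015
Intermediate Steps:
O(G) = 29 + G
(O(-106)/(-30858) - 9933)/(J - 35797) = ((29 - 106)/(-30858) - 9933)/(-19340 - 35797) = (-77*(-1/30858) - 9933)/(-55137) = (77/30858 - 9933)*(-1/55137) = -306512437/30858*(-1/55137) = 306512437/1701417546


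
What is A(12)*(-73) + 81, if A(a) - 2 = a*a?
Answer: -10577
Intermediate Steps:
A(a) = 2 + a² (A(a) = 2 + a*a = 2 + a²)
A(12)*(-73) + 81 = (2 + 12²)*(-73) + 81 = (2 + 144)*(-73) + 81 = 146*(-73) + 81 = -10658 + 81 = -10577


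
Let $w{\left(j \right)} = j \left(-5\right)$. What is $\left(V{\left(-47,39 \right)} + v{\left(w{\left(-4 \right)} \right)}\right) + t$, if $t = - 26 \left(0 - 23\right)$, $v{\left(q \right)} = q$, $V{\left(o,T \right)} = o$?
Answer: $571$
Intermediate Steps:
$w{\left(j \right)} = - 5 j$
$t = 598$ ($t = \left(-26\right) \left(-23\right) = 598$)
$\left(V{\left(-47,39 \right)} + v{\left(w{\left(-4 \right)} \right)}\right) + t = \left(-47 - -20\right) + 598 = \left(-47 + 20\right) + 598 = -27 + 598 = 571$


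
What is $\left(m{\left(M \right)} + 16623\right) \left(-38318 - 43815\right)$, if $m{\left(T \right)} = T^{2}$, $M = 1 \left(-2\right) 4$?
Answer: $-1370553371$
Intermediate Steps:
$M = -8$ ($M = \left(-2\right) 4 = -8$)
$\left(m{\left(M \right)} + 16623\right) \left(-38318 - 43815\right) = \left(\left(-8\right)^{2} + 16623\right) \left(-38318 - 43815\right) = \left(64 + 16623\right) \left(-82133\right) = 16687 \left(-82133\right) = -1370553371$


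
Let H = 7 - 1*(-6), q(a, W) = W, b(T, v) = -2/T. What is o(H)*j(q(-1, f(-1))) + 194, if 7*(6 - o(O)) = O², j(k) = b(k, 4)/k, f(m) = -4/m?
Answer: 10991/56 ≈ 196.27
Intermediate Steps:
H = 13 (H = 7 + 6 = 13)
j(k) = -2/k² (j(k) = (-2/k)/k = -2/k²)
o(O) = 6 - O²/7
o(H)*j(q(-1, f(-1))) + 194 = (6 - ⅐*13²)*(-2/(-4/(-1))²) + 194 = (6 - ⅐*169)*(-2/(-4*(-1))²) + 194 = (6 - 169/7)*(-2/4²) + 194 = -(-254)/(7*16) + 194 = -127/7*(-⅛) + 194 = 127/56 + 194 = 10991/56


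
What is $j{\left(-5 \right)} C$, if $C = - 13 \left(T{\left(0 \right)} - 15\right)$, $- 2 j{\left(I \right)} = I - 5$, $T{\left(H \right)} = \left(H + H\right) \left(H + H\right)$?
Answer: $975$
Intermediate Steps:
$T{\left(H \right)} = 4 H^{2}$ ($T{\left(H \right)} = 2 H 2 H = 4 H^{2}$)
$j{\left(I \right)} = \frac{5}{2} - \frac{I}{2}$ ($j{\left(I \right)} = - \frac{I - 5}{2} = - \frac{-5 + I}{2} = \frac{5}{2} - \frac{I}{2}$)
$C = 195$ ($C = - 13 \left(4 \cdot 0^{2} - 15\right) = - 13 \left(4 \cdot 0 - 15\right) = - 13 \left(0 - 15\right) = \left(-13\right) \left(-15\right) = 195$)
$j{\left(-5 \right)} C = \left(\frac{5}{2} - - \frac{5}{2}\right) 195 = \left(\frac{5}{2} + \frac{5}{2}\right) 195 = 5 \cdot 195 = 975$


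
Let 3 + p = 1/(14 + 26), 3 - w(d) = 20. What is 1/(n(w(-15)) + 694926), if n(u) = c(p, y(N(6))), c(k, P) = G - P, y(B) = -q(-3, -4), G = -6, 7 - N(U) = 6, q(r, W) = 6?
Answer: 1/694926 ≈ 1.4390e-6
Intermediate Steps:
N(U) = 1 (N(U) = 7 - 1*6 = 7 - 6 = 1)
w(d) = -17 (w(d) = 3 - 1*20 = 3 - 20 = -17)
p = -119/40 (p = -3 + 1/(14 + 26) = -3 + 1/40 = -119/40 ≈ -2.9750)
y(B) = -6 (y(B) = -1*6 = -6)
c(k, P) = -6 - P
n(u) = 0 (n(u) = -6 - 1*(-6) = -6 + 6 = 0)
1/(n(w(-15)) + 694926) = 1/(0 + 694926) = 1/694926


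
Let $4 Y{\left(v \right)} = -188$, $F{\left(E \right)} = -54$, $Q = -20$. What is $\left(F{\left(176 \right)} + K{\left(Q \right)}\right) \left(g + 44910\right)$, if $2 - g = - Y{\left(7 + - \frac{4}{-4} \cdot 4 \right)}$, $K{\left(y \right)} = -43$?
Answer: $-4351905$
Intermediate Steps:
$Y{\left(v \right)} = -47$ ($Y{\left(v \right)} = \frac{1}{4} \left(-188\right) = -47$)
$g = -45$ ($g = 2 - \left(-1\right) \left(-47\right) = 2 - 47 = -45$)
$\left(F{\left(176 \right)} + K{\left(Q \right)}\right) \left(g + 44910\right) = \left(-54 - 43\right) \left(-45 + 44910\right) = \left(-97\right) 44865 = -4351905$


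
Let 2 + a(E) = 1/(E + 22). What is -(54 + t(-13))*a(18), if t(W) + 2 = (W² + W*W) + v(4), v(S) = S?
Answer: 15563/20 ≈ 778.15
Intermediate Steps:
t(W) = 2 + 2*W² (t(W) = -2 + ((W² + W*W) + 4) = -2 + ((W² + W²) + 4) = -2 + (2*W² + 4) = -2 + (4 + 2*W²) = 2 + 2*W²)
a(E) = -2 + 1/(22 + E) (a(E) = -2 + 1/(E + 22) = -2 + 1/(22 + E))
-(54 + t(-13))*a(18) = -(54 + (2 + 2*(-13)²))*(-43 - 2*18)/(22 + 18) = -(54 + (2 + 2*169))*(-43 - 36)/40 = -(54 + (2 + 338))*(1/40)*(-79) = -(54 + 340)*(-79)/40 = -394*(-79)/40 = -1*(-15563/20) = 15563/20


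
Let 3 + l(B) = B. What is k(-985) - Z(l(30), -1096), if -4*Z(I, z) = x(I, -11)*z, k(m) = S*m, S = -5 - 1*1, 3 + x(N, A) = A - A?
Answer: 6732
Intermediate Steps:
x(N, A) = -3 (x(N, A) = -3 + (A - A) = -3 + 0 = -3)
S = -6 (S = -5 - 1 = -6)
l(B) = -3 + B
k(m) = -6*m
Z(I, z) = 3*z/4 (Z(I, z) = -(-3)*z/4 = 3*z/4)
k(-985) - Z(l(30), -1096) = -6*(-985) - 3*(-1096)/4 = 5910 - 1*(-822) = 5910 + 822 = 6732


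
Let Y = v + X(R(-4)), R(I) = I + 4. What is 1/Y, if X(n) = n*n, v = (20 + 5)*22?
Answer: 1/550 ≈ 0.0018182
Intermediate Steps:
R(I) = 4 + I
v = 550 (v = 25*22 = 550)
X(n) = n²
Y = 550 (Y = 550 + (4 - 4)² = 550 + 0² = 550 + 0 = 550)
1/Y = 1/550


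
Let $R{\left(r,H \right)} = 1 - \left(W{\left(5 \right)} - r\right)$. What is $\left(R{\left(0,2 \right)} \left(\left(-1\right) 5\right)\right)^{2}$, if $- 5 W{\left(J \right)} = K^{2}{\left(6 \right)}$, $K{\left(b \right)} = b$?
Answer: $1681$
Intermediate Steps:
$W{\left(J \right)} = - \frac{36}{5}$ ($W{\left(J \right)} = - \frac{6^{2}}{5} = \left(- \frac{1}{5}\right) 36 = - \frac{36}{5}$)
$R{\left(r,H \right)} = \frac{41}{5} + r$ ($R{\left(r,H \right)} = 1 - \left(- \frac{36}{5} - r\right) = 1 + \left(\frac{36}{5} + r\right) = \frac{41}{5} + r$)
$\left(R{\left(0,2 \right)} \left(\left(-1\right) 5\right)\right)^{2} = \left(\left(\frac{41}{5} + 0\right) \left(\left(-1\right) 5\right)\right)^{2} = \left(\frac{41}{5} \left(-5\right)\right)^{2} = \left(-41\right)^{2} = 1681$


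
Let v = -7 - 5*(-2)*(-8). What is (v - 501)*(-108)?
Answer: 63504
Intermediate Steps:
v = -87 (v = -7 + 10*(-8) = -7 - 80 = -87)
(v - 501)*(-108) = (-87 - 501)*(-108) = -588*(-108) = 63504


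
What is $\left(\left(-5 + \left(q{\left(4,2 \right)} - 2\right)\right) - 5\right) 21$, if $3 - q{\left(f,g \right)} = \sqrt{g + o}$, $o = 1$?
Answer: $-189 - 21 \sqrt{3} \approx -225.37$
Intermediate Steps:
$q{\left(f,g \right)} = 3 - \sqrt{1 + g}$ ($q{\left(f,g \right)} = 3 - \sqrt{g + 1} = 3 - \sqrt{1 + g}$)
$\left(\left(-5 + \left(q{\left(4,2 \right)} - 2\right)\right) - 5\right) 21 = \left(\left(-5 + \left(\left(3 - \sqrt{1 + 2}\right) - 2\right)\right) - 5\right) 21 = \left(\left(-5 - \left(-1 + \sqrt{3}\right)\right) - 5\right) 21 = \left(\left(-5 + \left(1 - \sqrt{3}\right)\right) - 5\right) 21 = \left(\left(-4 - \sqrt{3}\right) - 5\right) 21 = \left(-9 - \sqrt{3}\right) 21 = -189 - 21 \sqrt{3}$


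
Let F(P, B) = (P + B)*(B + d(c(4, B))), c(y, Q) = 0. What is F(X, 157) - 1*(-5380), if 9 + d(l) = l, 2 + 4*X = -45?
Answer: 26877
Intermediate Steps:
X = -47/4 (X = -½ + (¼)*(-45) = -½ - 45/4 = -47/4 ≈ -11.750)
d(l) = -9 + l
F(P, B) = (-9 + B)*(B + P) (F(P, B) = (P + B)*(B + (-9 + 0)) = (B + P)*(B - 9) = (B + P)*(-9 + B) = (-9 + B)*(B + P))
F(X, 157) - 1*(-5380) = (157² - 9*157 - 9*(-47/4) + 157*(-47/4)) - 1*(-5380) = (24649 - 1413 + 423/4 - 7379/4) + 5380 = 21497 + 5380 = 26877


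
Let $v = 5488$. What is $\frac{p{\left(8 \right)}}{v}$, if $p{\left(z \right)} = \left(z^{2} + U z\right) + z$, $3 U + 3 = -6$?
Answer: $\frac{3}{343} \approx 0.0087464$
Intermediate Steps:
$U = -3$ ($U = -1 + \frac{1}{3} \left(-6\right) = -1 - 2 = -3$)
$p{\left(z \right)} = z^{2} - 2 z$ ($p{\left(z \right)} = \left(z^{2} - 3 z\right) + z = z^{2} - 2 z$)
$\frac{p{\left(8 \right)}}{v} = \frac{8 \left(-2 + 8\right)}{5488} = 8 \cdot 6 \cdot \frac{1}{5488} = 48 \cdot \frac{1}{5488} = \frac{3}{343}$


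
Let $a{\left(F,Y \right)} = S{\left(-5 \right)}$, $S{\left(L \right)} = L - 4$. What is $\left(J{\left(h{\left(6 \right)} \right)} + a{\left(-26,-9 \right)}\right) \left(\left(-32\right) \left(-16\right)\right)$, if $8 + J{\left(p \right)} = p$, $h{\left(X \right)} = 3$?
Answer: $-7168$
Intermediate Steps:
$S{\left(L \right)} = -4 + L$
$a{\left(F,Y \right)} = -9$ ($a{\left(F,Y \right)} = -4 - 5 = -9$)
$J{\left(p \right)} = -8 + p$
$\left(J{\left(h{\left(6 \right)} \right)} + a{\left(-26,-9 \right)}\right) \left(\left(-32\right) \left(-16\right)\right) = \left(\left(-8 + 3\right) - 9\right) \left(\left(-32\right) \left(-16\right)\right) = \left(-5 - 9\right) 512 = \left(-14\right) 512 = -7168$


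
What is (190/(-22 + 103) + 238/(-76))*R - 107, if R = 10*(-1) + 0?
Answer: -152578/1539 ≈ -99.141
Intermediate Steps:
R = -10 (R = -10 + 0 = -10)
(190/(-22 + 103) + 238/(-76))*R - 107 = (190/(-22 + 103) + 238/(-76))*(-10) - 107 = (190/81 + 238*(-1/76))*(-10) - 107 = (190*(1/81) - 119/38)*(-10) - 107 = (190/81 - 119/38)*(-10) - 107 = -2419/3078*(-10) - 107 = 12095/1539 - 107 = -152578/1539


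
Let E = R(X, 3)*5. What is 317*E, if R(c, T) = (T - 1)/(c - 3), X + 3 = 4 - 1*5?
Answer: -3170/7 ≈ -452.86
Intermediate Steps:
X = -4 (X = -3 + (4 - 1*5) = -3 + (4 - 5) = -3 - 1 = -4)
R(c, T) = (-1 + T)/(-3 + c)
E = -10/7 (E = ((-1 + 3)/(-3 - 4))*5 = (2/(-7))*5 = -⅐*2*5 = -2/7*5 = -10/7 ≈ -1.4286)
317*E = 317*(-10/7) = -3170/7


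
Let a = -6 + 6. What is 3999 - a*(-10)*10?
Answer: 3999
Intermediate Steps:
a = 0
3999 - a*(-10)*10 = 3999 - 0*(-10)*10 = 3999 - 0*10 = 3999 - 1*0 = 3999 + 0 = 3999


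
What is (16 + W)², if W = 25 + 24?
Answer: 4225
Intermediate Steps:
W = 49
(16 + W)² = (16 + 49)² = 65² = 4225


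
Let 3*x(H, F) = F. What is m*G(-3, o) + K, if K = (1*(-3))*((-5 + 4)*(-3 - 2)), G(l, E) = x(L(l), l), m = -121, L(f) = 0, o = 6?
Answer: 106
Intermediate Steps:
x(H, F) = F/3
G(l, E) = l/3
K = -15 (K = -(-3)*(-5) = -3*5 = -15)
m*G(-3, o) + K = -121*(-3)/3 - 15 = -121*(-1) - 15 = 121 - 15 = 106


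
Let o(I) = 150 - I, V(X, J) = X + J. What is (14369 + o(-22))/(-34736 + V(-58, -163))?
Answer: -14541/34957 ≈ -0.41597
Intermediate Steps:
V(X, J) = J + X
(14369 + o(-22))/(-34736 + V(-58, -163)) = (14369 + (150 - 1*(-22)))/(-34736 + (-163 - 58)) = (14369 + (150 + 22))/(-34736 - 221) = (14369 + 172)/(-34957) = 14541*(-1/34957) = -14541/34957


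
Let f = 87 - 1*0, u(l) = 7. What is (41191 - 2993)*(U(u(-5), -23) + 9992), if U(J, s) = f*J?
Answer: 404936998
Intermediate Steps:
f = 87 (f = 87 + 0 = 87)
U(J, s) = 87*J
(41191 - 2993)*(U(u(-5), -23) + 9992) = (41191 - 2993)*(87*7 + 9992) = 38198*(609 + 9992) = 38198*10601 = 404936998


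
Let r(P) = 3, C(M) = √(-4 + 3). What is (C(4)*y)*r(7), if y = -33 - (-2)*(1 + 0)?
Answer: -93*I ≈ -93.0*I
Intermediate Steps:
C(M) = I (C(M) = √(-1) = I)
y = -31 (y = -33 - (-2) = -33 - 1*(-2) = -33 + 2 = -31)
(C(4)*y)*r(7) = (I*(-31))*3 = -31*I*3 = -93*I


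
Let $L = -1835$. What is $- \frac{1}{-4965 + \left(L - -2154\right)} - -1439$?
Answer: $\frac{6685595}{4646} \approx 1439.0$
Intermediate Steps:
$- \frac{1}{-4965 + \left(L - -2154\right)} - -1439 = - \frac{1}{-4965 - -319} - -1439 = - \frac{1}{-4965 + \left(-1835 + 2154\right)} + 1439 = - \frac{1}{-4965 + 319} + 1439 = - \frac{1}{-4646} + 1439 = \left(-1\right) \left(- \frac{1}{4646}\right) + 1439 = \frac{1}{4646} + 1439 = \frac{6685595}{4646}$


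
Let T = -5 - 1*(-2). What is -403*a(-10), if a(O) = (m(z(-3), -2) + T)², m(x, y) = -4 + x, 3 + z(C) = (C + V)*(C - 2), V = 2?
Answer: -10075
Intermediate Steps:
z(C) = -3 + (-2 + C)*(2 + C) (z(C) = -3 + (C + 2)*(C - 2) = -3 + (2 + C)*(-2 + C) = -3 + (-2 + C)*(2 + C))
T = -3 (T = -5 + 2 = -3)
a(O) = 25 (a(O) = ((-4 + (-7 + (-3)²)) - 3)² = ((-4 + (-7 + 9)) - 3)² = ((-4 + 2) - 3)² = (-2 - 3)² = (-5)² = 25)
-403*a(-10) = -403*25 = -10075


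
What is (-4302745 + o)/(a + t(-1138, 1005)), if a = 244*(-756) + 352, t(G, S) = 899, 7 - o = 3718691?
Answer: 8021429/183213 ≈ 43.782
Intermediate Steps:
o = -3718684 (o = 7 - 1*3718691 = 7 - 3718691 = -3718684)
a = -184112 (a = -184464 + 352 = -184112)
(-4302745 + o)/(a + t(-1138, 1005)) = (-4302745 - 3718684)/(-184112 + 899) = -8021429/(-183213) = -8021429*(-1/183213) = 8021429/183213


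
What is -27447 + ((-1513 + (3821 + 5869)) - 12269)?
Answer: -31539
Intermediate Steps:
-27447 + ((-1513 + (3821 + 5869)) - 12269) = -27447 + ((-1513 + 9690) - 12269) = -27447 + (8177 - 12269) = -27447 - 4092 = -31539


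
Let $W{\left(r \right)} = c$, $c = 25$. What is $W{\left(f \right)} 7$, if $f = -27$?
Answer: $175$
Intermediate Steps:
$W{\left(r \right)} = 25$
$W{\left(f \right)} 7 = 25 \cdot 7 = 175$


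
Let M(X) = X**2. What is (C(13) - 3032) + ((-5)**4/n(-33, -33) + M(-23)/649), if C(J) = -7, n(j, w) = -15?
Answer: -5996471/1947 ≈ -3079.9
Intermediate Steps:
(C(13) - 3032) + ((-5)**4/n(-33, -33) + M(-23)/649) = (-7 - 3032) + ((-5)**4/(-15) + (-23)**2/649) = -3039 + (625*(-1/15) + 529*(1/649)) = -3039 + (-125/3 + 529/649) = -3039 - 79538/1947 = -5996471/1947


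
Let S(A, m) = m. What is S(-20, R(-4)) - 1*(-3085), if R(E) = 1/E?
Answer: 12339/4 ≈ 3084.8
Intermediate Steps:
S(-20, R(-4)) - 1*(-3085) = 1/(-4) - 1*(-3085) = -1/4 + 3085 = 12339/4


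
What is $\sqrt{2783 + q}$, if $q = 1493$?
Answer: $2 \sqrt{1069} \approx 65.391$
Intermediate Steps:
$\sqrt{2783 + q} = \sqrt{2783 + 1493} = \sqrt{4276} = 2 \sqrt{1069}$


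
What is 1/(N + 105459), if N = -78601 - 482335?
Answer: -1/455477 ≈ -2.1955e-6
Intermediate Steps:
N = -560936
1/(N + 105459) = 1/(-560936 + 105459) = 1/(-455477) = -1/455477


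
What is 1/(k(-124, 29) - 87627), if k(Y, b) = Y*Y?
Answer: -1/72251 ≈ -1.3841e-5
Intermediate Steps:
k(Y, b) = Y**2
1/(k(-124, 29) - 87627) = 1/((-124)**2 - 87627) = 1/(15376 - 87627) = 1/(-72251) = -1/72251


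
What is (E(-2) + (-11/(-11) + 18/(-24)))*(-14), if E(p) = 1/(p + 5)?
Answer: -49/6 ≈ -8.1667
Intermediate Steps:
E(p) = 1/(5 + p)
(E(-2) + (-11/(-11) + 18/(-24)))*(-14) = (1/(5 - 2) + (-11/(-11) + 18/(-24)))*(-14) = (1/3 + (-11*(-1/11) + 18*(-1/24)))*(-14) = (⅓ + (1 - ¾))*(-14) = (⅓ + ¼)*(-14) = (7/12)*(-14) = -49/6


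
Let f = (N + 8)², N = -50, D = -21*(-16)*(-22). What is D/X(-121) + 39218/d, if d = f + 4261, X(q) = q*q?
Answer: 48150358/8019275 ≈ 6.0043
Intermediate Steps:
D = -7392 (D = 336*(-22) = -7392)
X(q) = q²
f = 1764 (f = (-50 + 8)² = (-42)² = 1764)
d = 6025 (d = 1764 + 4261 = 6025)
D/X(-121) + 39218/d = -7392/((-121)²) + 39218/6025 = -7392/14641 + 39218*(1/6025) = -7392*1/14641 + 39218/6025 = -672/1331 + 39218/6025 = 48150358/8019275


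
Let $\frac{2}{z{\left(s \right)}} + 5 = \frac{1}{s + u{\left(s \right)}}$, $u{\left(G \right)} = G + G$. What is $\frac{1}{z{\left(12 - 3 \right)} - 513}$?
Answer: $- \frac{67}{34398} \approx -0.0019478$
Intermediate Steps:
$u{\left(G \right)} = 2 G$
$z{\left(s \right)} = \frac{2}{-5 + \frac{1}{3 s}}$ ($z{\left(s \right)} = \frac{2}{-5 + \frac{1}{s + 2 s}} = \frac{2}{-5 + \frac{1}{3 s}}$)
$\frac{1}{z{\left(12 - 3 \right)} - 513} = \frac{1}{- \frac{6 \left(12 - 3\right)}{-1 + 15 \left(12 - 3\right)} - 513} = \frac{1}{\left(-6\right) 9 \frac{1}{-1 + 15 \cdot 9} - 513} = \frac{1}{\left(-6\right) 9 \frac{1}{-1 + 135} - 513} = \frac{1}{\left(-6\right) 9 \cdot \frac{1}{134} - 513} = \frac{1}{- \frac{27}{67} - 513} = \frac{1}{- \frac{34398}{67}} = - \frac{67}{34398}$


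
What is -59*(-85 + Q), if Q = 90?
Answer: -295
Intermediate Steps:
-59*(-85 + Q) = -59*(-85 + 90) = -59*5 = -295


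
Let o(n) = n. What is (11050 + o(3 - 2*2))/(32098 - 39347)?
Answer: -11049/7249 ≈ -1.5242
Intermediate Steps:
(11050 + o(3 - 2*2))/(32098 - 39347) = (11050 + (3 - 2*2))/(32098 - 39347) = (11050 + (3 - 4))/(-7249) = (11050 - 1)*(-1/7249) = 11049*(-1/7249) = -11049/7249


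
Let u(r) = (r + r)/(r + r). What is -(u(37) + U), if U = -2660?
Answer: 2659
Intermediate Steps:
u(r) = 1 (u(r) = (2*r)/((2*r)) = (2*r)*(1/(2*r)) = 1)
-(u(37) + U) = -(1 - 2660) = -1*(-2659) = 2659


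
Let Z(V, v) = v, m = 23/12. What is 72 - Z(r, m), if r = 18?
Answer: 841/12 ≈ 70.083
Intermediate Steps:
m = 23/12 (m = 23*(1/12) = 23/12 ≈ 1.9167)
72 - Z(r, m) = 72 - 1*23/12 = 72 - 23/12 = 841/12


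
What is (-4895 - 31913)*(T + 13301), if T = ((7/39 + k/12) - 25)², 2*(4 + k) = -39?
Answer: -697602888441/1352 ≈ -5.1598e+8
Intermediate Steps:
k = -47/2 (k = -4 + (½)*(-39) = -4 - 39/2 = -47/2 ≈ -23.500)
T = 7756225/10816 (T = ((7/39 - 47/2/12) - 25)² = ((7*(1/39) - 47/2*1/12) - 25)² = ((7/39 - 47/24) - 25)² = (-185/104 - 25)² = (-2785/104)² = 7756225/10816 ≈ 717.11)
(-4895 - 31913)*(T + 13301) = (-4895 - 31913)*(7756225/10816 + 13301) = -36808*151619841/10816 = -697602888441/1352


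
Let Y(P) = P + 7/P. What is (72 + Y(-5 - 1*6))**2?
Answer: 440896/121 ≈ 3643.8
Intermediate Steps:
(72 + Y(-5 - 1*6))**2 = (72 + ((-5 - 1*6) + 7/(-5 - 1*6)))**2 = (72 + ((-5 - 6) + 7/(-5 - 6)))**2 = (72 + (-11 + 7/(-11)))**2 = (72 + (-11 + 7*(-1/11)))**2 = (72 + (-11 - 7/11))**2 = (72 - 128/11)**2 = (664/11)**2 = 440896/121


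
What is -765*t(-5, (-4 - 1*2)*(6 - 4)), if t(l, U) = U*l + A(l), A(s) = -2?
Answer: -44370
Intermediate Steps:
t(l, U) = -2 + U*l (t(l, U) = U*l - 2 = -2 + U*l)
-765*t(-5, (-4 - 1*2)*(6 - 4)) = -765*(-2 + ((-4 - 1*2)*(6 - 4))*(-5)) = -765*(-2 + ((-4 - 2)*2)*(-5)) = -765*(-2 - 6*2*(-5)) = -765*(-2 - 12*(-5)) = -765*(-2 + 60) = -765*58 = -44370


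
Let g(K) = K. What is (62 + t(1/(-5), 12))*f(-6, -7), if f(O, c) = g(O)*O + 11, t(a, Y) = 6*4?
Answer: 4042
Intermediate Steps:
t(a, Y) = 24
f(O, c) = 11 + O² (f(O, c) = O*O + 11 = O² + 11 = 11 + O²)
(62 + t(1/(-5), 12))*f(-6, -7) = (62 + 24)*(11 + (-6)²) = 86*(11 + 36) = 86*47 = 4042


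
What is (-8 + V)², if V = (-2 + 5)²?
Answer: 1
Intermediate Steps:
V = 9 (V = 3² = 9)
(-8 + V)² = (-8 + 9)² = 1² = 1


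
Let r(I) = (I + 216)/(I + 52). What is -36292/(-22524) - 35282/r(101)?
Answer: -30394083985/1785027 ≈ -17027.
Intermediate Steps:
r(I) = (216 + I)/(52 + I)
-36292/(-22524) - 35282/r(101) = -36292/(-22524) - 35282*(52 + 101)/(216 + 101) = -36292*(-1/22524) - 35282/(317/153) = 9073/5631 - 35282/((1/153)*317) = 9073/5631 - 35282/317/153 = 9073/5631 - 35282*153/317 = 9073/5631 - 5398146/317 = -30394083985/1785027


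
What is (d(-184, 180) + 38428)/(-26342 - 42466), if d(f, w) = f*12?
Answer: -9055/17202 ≈ -0.52639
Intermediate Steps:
d(f, w) = 12*f
(d(-184, 180) + 38428)/(-26342 - 42466) = (12*(-184) + 38428)/(-26342 - 42466) = (-2208 + 38428)/(-68808) = 36220*(-1/68808) = -9055/17202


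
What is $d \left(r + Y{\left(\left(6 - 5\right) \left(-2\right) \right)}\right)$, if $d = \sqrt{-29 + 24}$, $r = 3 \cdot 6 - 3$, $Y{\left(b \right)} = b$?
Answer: $13 i \sqrt{5} \approx 29.069 i$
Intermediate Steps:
$r = 15$ ($r = 18 - 3 = 15$)
$d = i \sqrt{5}$ ($d = \sqrt{-5} = i \sqrt{5} \approx 2.2361 i$)
$d \left(r + Y{\left(\left(6 - 5\right) \left(-2\right) \right)}\right) = i \sqrt{5} \left(15 + \left(6 - 5\right) \left(-2\right)\right) = i \sqrt{5} \left(15 + 1 \left(-2\right)\right) = i \sqrt{5} \left(15 - 2\right) = i \sqrt{5} \cdot 13 = 13 i \sqrt{5}$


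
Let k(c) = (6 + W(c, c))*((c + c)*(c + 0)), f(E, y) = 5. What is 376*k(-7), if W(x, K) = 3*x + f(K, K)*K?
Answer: -1842400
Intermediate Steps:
W(x, K) = 3*x + 5*K
k(c) = 2*c²*(6 + 8*c) (k(c) = (6 + (3*c + 5*c))*((c + c)*(c + 0)) = (6 + 8*c)*((2*c)*c) = (6 + 8*c)*(2*c²) = 2*c²*(6 + 8*c))
376*k(-7) = 376*((-7)²*(12 + 16*(-7))) = 376*(49*(12 - 112)) = 376*(49*(-100)) = 376*(-4900) = -1842400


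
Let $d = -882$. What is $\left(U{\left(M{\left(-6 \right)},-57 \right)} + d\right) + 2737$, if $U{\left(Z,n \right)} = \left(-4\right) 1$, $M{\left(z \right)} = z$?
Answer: $1851$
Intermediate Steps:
$U{\left(Z,n \right)} = -4$
$\left(U{\left(M{\left(-6 \right)},-57 \right)} + d\right) + 2737 = \left(-4 - 882\right) + 2737 = -886 + 2737 = 1851$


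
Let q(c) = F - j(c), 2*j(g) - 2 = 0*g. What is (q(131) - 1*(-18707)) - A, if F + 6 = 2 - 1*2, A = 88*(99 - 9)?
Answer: 10780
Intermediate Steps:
A = 7920 (A = 88*90 = 7920)
j(g) = 1 (j(g) = 1 + (0*g)/2 = 1 + (1/2)*0 = 1 + 0 = 1)
F = -6 (F = -6 + (2 - 1*2) = -6 + (2 - 2) = -6 + 0 = -6)
q(c) = -7 (q(c) = -6 - 1*1 = -6 - 1 = -7)
(q(131) - 1*(-18707)) - A = (-7 - 1*(-18707)) - 1*7920 = (-7 + 18707) - 7920 = 18700 - 7920 = 10780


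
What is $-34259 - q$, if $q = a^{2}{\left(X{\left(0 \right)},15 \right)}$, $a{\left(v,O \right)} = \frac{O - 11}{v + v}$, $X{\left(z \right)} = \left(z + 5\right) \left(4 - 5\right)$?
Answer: $- \frac{856479}{25} \approx -34259.0$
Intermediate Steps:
$X{\left(z \right)} = -5 - z$ ($X{\left(z \right)} = \left(5 + z\right) \left(-1\right) = -5 - z$)
$a{\left(v,O \right)} = \frac{-11 + O}{2 v}$
$q = \frac{4}{25}$ ($q = \left(\frac{-11 + 15}{2 \left(-5 - 0\right)}\right)^{2} = \left(\frac{1}{2} \frac{1}{-5 + 0} \cdot 4\right)^{2} = \left(\frac{1}{2} \frac{1}{-5} \cdot 4\right)^{2} = \left(\frac{1}{2} \left(- \frac{1}{5}\right) 4\right)^{2} = \left(- \frac{2}{5}\right)^{2} = \frac{4}{25} \approx 0.16$)
$-34259 - q = -34259 - \frac{4}{25} = - \frac{856479}{25}$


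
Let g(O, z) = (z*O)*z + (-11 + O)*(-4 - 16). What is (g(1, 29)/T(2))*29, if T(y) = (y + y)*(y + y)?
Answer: 30189/16 ≈ 1886.8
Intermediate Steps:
g(O, z) = 220 - 20*O + O*z² (g(O, z) = (O*z)*z + (-11 + O)*(-20) = O*z² + (220 - 20*O) = 220 - 20*O + O*z²)
T(y) = 4*y² (T(y) = (2*y)*(2*y) = 4*y²)
(g(1, 29)/T(2))*29 = ((220 - 20*1 + 1*29²)/((4*2²)))*29 = ((220 - 20 + 1*841)/((4*4)))*29 = ((220 - 20 + 841)/16)*29 = (1041*(1/16))*29 = (1041/16)*29 = 30189/16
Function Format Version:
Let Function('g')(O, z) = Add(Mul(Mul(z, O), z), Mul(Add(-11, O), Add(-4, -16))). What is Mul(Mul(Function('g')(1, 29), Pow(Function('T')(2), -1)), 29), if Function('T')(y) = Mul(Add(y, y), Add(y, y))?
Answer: Rational(30189, 16) ≈ 1886.8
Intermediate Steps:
Function('g')(O, z) = Add(220, Mul(-20, O), Mul(O, Pow(z, 2))) (Function('g')(O, z) = Add(Mul(Mul(O, z), z), Mul(Add(-11, O), -20)) = Add(Mul(O, Pow(z, 2)), Add(220, Mul(-20, O))) = Add(220, Mul(-20, O), Mul(O, Pow(z, 2))))
Function('T')(y) = Mul(4, Pow(y, 2)) (Function('T')(y) = Mul(Mul(2, y), Mul(2, y)) = Mul(4, Pow(y, 2)))
Mul(Mul(Function('g')(1, 29), Pow(Function('T')(2), -1)), 29) = Mul(Mul(Add(220, Mul(-20, 1), Mul(1, Pow(29, 2))), Pow(Mul(4, Pow(2, 2)), -1)), 29) = Mul(Mul(Add(220, -20, Mul(1, 841)), Pow(Mul(4, 4), -1)), 29) = Mul(Mul(Add(220, -20, 841), Pow(16, -1)), 29) = Mul(Mul(1041, Rational(1, 16)), 29) = Mul(Rational(1041, 16), 29) = Rational(30189, 16)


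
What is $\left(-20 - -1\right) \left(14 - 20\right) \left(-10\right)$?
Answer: $-1140$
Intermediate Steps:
$\left(-20 - -1\right) \left(14 - 20\right) \left(-10\right) = \left(-20 + 1\right) \left(14 - 20\right) \left(-10\right) = \left(-19\right) \left(-6\right) \left(-10\right) = 114 \left(-10\right) = -1140$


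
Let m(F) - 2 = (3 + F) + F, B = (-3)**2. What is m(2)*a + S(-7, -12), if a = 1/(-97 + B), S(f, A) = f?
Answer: -625/88 ≈ -7.1023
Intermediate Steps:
B = 9
m(F) = 5 + 2*F (m(F) = 2 + ((3 + F) + F) = 2 + (3 + 2*F) = 5 + 2*F)
a = -1/88 (a = 1/(-97 + 9) = 1/(-88) = -1/88 ≈ -0.011364)
m(2)*a + S(-7, -12) = (5 + 2*2)*(-1/88) - 7 = (5 + 4)*(-1/88) - 7 = 9*(-1/88) - 7 = -9/88 - 7 = -625/88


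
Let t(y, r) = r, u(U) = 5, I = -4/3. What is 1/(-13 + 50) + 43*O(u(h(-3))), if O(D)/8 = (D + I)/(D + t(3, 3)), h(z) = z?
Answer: 17504/111 ≈ 157.69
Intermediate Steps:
I = -4/3 (I = -4*⅓ = -4/3 ≈ -1.3333)
O(D) = 8*(-4/3 + D)/(3 + D) (O(D) = 8*((D - 4/3)/(D + 3)) = 8*((-4/3 + D)/(3 + D)) = 8*(-4/3 + D)/(3 + D))
1/(-13 + 50) + 43*O(u(h(-3))) = 1/(-13 + 50) + 43*(8*(-4 + 3*5)/(3*(3 + 5))) = 1/37 + 43*((8/3)*(-4 + 15)/8) = 1/37 + 43*((8/3)*(⅛)*11) = 1/37 + 43*(11/3) = 1/37 + 473/3 = 17504/111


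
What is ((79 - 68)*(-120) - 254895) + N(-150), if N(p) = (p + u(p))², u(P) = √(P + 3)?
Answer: -233862 - 2100*I*√3 ≈ -2.3386e+5 - 3637.3*I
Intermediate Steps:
u(P) = √(3 + P)
N(p) = (p + √(3 + p))²
((79 - 68)*(-120) - 254895) + N(-150) = ((79 - 68)*(-120) - 254895) + (-150 + √(3 - 150))² = (11*(-120) - 254895) + (-150 + √(-147))² = (-1320 - 254895) + (-150 + 7*I*√3)² = -256215 + (-150 + 7*I*√3)²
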